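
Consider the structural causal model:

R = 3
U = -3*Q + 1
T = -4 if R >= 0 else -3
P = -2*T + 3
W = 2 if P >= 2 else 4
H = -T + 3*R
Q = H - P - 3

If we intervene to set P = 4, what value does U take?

The intervention breaks the incoming arrows to P: P = -2*T + 3 no longer applies, and P = 4.
T = -4 if R >= 0 else -3  [with R=3]  = -4
H = -T + 3*R  [with T=-4, R=3]  = 13
Q = H - P - 3  [with H=13, P=4]  = 6
U = -3*Q + 1  [with Q=6]  = -17

-17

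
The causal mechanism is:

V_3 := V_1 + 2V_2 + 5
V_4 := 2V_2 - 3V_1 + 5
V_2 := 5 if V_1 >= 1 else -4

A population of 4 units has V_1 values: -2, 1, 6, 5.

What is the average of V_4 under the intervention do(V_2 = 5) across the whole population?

7.5

Every unit gets V_2=5 under the intervention. V_4 values become 21, 12, -3, 0; E[V_4|do(V_2=5)] = 7.5.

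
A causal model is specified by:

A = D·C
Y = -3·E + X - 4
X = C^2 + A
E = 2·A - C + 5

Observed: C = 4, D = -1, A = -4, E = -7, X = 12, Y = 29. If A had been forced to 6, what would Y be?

-21

The intervention breaks the incoming arrows to A: A = D·C no longer applies, and A = 6.
E = 2·A - C + 5  [with A=6, C=4]  = 13
X = C^2 + A  [with C=4, A=6]  = 22
Y = -3·E + X - 4  [with E=13, X=22]  = -21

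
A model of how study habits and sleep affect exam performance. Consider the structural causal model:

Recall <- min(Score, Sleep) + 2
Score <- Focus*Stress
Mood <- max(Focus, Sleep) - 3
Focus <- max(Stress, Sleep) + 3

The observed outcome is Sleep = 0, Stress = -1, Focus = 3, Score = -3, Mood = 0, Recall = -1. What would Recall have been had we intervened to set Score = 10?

Under do(Score=10), the mechanism Score <- Focus*Stress is discarded; Score is fixed at 10.
Recall = min(Score, Sleep) + 2  [with Score=10, Sleep=0]  = 2

2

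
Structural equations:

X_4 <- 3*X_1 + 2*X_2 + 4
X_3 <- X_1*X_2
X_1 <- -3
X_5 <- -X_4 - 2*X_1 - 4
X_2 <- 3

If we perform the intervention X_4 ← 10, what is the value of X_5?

-8

Intervening sets X_4 = 10 and removes its equation (X_4 <- 3*X_1 + 2*X_2 + 4).
X_5 = -X_4 - 2*X_1 - 4  [with X_4=10, X_1=-3]  = -8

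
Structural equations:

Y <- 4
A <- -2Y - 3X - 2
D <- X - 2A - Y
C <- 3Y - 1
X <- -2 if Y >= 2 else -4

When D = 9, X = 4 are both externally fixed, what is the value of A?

-22

Setting D = 9, X = 4 by intervention discards those variables' equations.
A = -2Y - 3X - 2  [with Y=4, X=4]  = -22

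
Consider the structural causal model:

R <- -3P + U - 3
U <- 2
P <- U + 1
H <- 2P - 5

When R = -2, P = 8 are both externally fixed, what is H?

11

The joint intervention fixes R = -2, P = 8, removing each variable's own equation.
H = 2P - 5  [with P=8]  = 11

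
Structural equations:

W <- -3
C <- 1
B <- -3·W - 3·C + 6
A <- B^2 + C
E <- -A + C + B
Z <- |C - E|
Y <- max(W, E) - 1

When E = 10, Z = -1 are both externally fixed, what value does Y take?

Under do(E = 10, Z = -1), each intervened variable's structural equation is replaced by its fixed value.
Y = max(W, E) - 1  [with W=-3, E=10]  = 9

9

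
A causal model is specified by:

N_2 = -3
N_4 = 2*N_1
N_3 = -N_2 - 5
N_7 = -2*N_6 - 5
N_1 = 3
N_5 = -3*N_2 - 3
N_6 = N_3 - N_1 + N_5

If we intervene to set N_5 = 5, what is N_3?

-2

do(N_5=5) replaces the equation N_5 = -3*N_2 - 3 with the constant N_5 = 5.
N_3 is not downstream of the intervention, so its value is determined by the original equations.
N_3 = -N_2 - 5  [with N_2=-3]  = -2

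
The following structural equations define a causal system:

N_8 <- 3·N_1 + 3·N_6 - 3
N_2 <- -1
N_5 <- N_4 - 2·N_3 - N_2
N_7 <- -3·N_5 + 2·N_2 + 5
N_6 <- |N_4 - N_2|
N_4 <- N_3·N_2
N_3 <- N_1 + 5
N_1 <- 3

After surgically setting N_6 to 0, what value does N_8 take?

Intervening sets N_6 = 0 and removes its equation (N_6 <- |N_4 - N_2|).
N_8 = 3·N_1 + 3·N_6 - 3  [with N_1=3, N_6=0]  = 6

6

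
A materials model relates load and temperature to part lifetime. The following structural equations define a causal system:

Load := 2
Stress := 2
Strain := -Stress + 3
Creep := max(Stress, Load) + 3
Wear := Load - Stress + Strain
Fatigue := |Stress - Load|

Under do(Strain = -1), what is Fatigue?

0

The intervention breaks the incoming arrows to Strain: Strain := -Stress + 3 no longer applies, and Strain = -1.
No directed path runs from Strain to Fatigue, so Fatigue keeps its natural value.
Fatigue = |Stress - Load|  [with Stress=2, Load=2]  = 0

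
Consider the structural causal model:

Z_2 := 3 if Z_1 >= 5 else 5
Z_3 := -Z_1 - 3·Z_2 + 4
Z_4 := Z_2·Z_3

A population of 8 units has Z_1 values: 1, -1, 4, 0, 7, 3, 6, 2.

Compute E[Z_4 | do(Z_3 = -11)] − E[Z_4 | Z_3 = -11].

-5.5

Every unit gets Z_3=-11 under the intervention. Z_4 values become -55, -55, -55, -55, -33, -55, -33, -55; E[Z_4|do(Z_3=-11)] = -49.5.
E[Z_4|Z_3=-11] averages over only the 2 units with Z_3=-11 (Z_1 = 0, 6): Z_4 = -55, -33, mean -44.
Difference = -49.5 − (-44) = -5.5.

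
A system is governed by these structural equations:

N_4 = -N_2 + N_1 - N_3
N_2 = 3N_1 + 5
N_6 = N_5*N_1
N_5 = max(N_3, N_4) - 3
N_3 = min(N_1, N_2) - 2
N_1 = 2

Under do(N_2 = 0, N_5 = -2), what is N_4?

The joint intervention fixes N_2 = 0, N_5 = -2, removing each variable's own equation.
N_3 = min(N_1, N_2) - 2  [with N_1=2, N_2=0]  = -2
N_4 = -N_2 + N_1 - N_3  [with N_2=0, N_1=2, N_3=-2]  = 4

4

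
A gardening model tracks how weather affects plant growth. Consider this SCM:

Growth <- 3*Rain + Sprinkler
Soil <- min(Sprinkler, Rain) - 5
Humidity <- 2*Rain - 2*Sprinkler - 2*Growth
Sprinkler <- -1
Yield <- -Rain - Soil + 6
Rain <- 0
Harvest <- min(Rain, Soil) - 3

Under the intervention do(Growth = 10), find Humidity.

Intervening sets Growth = 10 and removes its equation (Growth <- 3*Rain + Sprinkler).
Humidity = 2*Rain - 2*Sprinkler - 2*Growth  [with Rain=0, Sprinkler=-1, Growth=10]  = -18

-18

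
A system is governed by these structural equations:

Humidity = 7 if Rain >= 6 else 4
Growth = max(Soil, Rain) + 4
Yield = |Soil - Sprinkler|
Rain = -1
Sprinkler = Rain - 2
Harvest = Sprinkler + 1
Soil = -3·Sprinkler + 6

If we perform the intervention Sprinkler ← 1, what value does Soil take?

The intervention breaks the incoming arrows to Sprinkler: Sprinkler = Rain - 2 no longer applies, and Sprinkler = 1.
Soil = -3·Sprinkler + 6  [with Sprinkler=1]  = 3

3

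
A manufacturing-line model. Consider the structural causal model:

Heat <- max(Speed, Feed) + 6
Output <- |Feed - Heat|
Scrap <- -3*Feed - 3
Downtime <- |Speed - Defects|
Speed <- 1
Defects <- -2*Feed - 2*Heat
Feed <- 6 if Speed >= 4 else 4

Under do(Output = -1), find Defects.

do(Output=-1) replaces the equation Output <- |Feed - Heat| with the constant Output = -1.
No directed path runs from Output to Defects, so Defects keeps its natural value.
Feed = 6 if Speed >= 4 else 4  [with Speed=1]  = 4
Heat = max(Speed, Feed) + 6  [with Speed=1, Feed=4]  = 10
Defects = -2*Feed - 2*Heat  [with Feed=4, Heat=10]  = -28

-28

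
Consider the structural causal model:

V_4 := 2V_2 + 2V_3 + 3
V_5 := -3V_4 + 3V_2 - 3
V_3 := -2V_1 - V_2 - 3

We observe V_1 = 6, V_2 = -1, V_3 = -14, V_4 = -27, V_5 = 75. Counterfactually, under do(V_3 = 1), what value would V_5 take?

do(V_3=1) replaces the equation V_3 := -2V_1 - V_2 - 3 with the constant V_3 = 1.
V_4 = 2V_2 + 2V_3 + 3  [with V_2=-1, V_3=1]  = 3
V_5 = -3V_4 + 3V_2 - 3  [with V_4=3, V_2=-1]  = -15

-15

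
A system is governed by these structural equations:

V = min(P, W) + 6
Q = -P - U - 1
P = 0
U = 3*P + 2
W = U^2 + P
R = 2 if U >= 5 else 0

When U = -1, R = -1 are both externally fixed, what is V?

6

Setting U = -1, R = -1 by intervention discards those variables' equations.
W = U^2 + P  [with U=-1, P=0]  = 1
V = min(P, W) + 6  [with P=0, W=1]  = 6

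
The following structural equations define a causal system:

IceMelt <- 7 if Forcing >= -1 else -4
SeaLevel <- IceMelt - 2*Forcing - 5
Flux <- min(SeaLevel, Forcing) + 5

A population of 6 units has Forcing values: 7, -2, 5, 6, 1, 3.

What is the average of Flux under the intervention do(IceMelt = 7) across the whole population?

-1

do(IceMelt=7) breaks IceMelt's dependence on Forcing. With IceMelt=7 fixed, Flux across the units is -7, 3, -3, -5, 5, 1, mean -1.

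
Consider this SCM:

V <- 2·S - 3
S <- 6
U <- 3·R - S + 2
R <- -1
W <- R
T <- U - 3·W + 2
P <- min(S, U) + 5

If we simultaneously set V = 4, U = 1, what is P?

6

Setting V = 4, U = 1 by intervention discards those variables' equations.
P = min(S, U) + 5  [with S=6, U=1]  = 6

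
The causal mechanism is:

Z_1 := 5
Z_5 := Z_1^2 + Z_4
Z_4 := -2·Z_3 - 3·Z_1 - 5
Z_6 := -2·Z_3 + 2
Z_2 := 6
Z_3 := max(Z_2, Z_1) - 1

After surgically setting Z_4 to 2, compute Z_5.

27

Intervening sets Z_4 = 2 and removes its equation (Z_4 := -2·Z_3 - 3·Z_1 - 5).
Z_5 = Z_1^2 + Z_4  [with Z_1=5, Z_4=2]  = 27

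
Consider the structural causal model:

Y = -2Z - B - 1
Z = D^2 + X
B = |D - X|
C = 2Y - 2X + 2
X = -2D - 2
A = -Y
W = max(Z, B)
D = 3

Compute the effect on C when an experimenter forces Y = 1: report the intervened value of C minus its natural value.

30

Intervening sets Y = 1 and removes its equation (Y = -2Z - B - 1).
X = -2D - 2  [with D=3]  = -8
C = 2Y - 2X + 2  [with Y=1, X=-8]  = 20
Without intervention: X = -2D - 2  [with D=3]  = -8; Z = D^2 + X  [with D=3, X=-8]  = 1; B = |D - X|  [with D=3, X=-8]  = 11; Y = -2Z - B - 1  [with Z=1, B=11]  = -14; C = 2Y - 2X + 2  [with Y=-14, X=-8]  = -10.
Change = 20 − (-10) = 30.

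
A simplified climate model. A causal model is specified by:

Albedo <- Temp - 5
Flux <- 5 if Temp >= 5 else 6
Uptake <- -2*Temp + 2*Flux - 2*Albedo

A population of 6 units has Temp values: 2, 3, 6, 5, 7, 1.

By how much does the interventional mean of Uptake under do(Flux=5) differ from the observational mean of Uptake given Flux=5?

Every unit gets Flux=5 under the intervention. Uptake values become 12, 8, -4, 0, -8, 16; E[Uptake|do(Flux=5)] = 4.
Conditioning on Flux=5 selects the 3 unit(s) with Temp ∈ {6, 5, 7}. Their Uptake values: -4, 0, -8. Mean = -4.
Difference = 4 − (-4) = 8.

8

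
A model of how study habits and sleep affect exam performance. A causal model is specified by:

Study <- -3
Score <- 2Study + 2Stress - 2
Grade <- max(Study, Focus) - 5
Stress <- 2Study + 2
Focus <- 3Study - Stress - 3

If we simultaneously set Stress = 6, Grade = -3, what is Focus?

-18

Under do(Stress = 6, Grade = -3), each intervened variable's structural equation is replaced by its fixed value.
Focus = 3Study - Stress - 3  [with Study=-3, Stress=6]  = -18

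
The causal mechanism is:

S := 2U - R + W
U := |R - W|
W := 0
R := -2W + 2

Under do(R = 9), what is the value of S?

9

Under do(R=9), the mechanism R := -2W + 2 is discarded; R is fixed at 9.
U = |R - W|  [with R=9, W=0]  = 9
S = 2U - R + W  [with U=9, R=9, W=0]  = 9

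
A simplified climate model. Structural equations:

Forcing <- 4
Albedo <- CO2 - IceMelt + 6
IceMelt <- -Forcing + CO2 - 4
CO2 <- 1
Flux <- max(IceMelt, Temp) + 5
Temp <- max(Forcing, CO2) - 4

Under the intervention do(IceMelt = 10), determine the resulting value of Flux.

Under do(IceMelt=10), the mechanism IceMelt <- -Forcing + CO2 - 4 is discarded; IceMelt is fixed at 10.
Temp = max(Forcing, CO2) - 4  [with Forcing=4, CO2=1]  = 0
Flux = max(IceMelt, Temp) + 5  [with IceMelt=10, Temp=0]  = 15

15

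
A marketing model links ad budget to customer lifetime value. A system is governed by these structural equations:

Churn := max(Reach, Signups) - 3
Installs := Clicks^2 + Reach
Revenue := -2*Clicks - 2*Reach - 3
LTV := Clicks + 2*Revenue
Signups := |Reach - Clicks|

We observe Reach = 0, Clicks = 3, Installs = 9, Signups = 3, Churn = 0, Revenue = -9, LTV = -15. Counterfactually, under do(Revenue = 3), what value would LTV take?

9

Intervening sets Revenue = 3 and removes its equation (Revenue := -2*Clicks - 2*Reach - 3).
LTV = Clicks + 2*Revenue  [with Clicks=3, Revenue=3]  = 9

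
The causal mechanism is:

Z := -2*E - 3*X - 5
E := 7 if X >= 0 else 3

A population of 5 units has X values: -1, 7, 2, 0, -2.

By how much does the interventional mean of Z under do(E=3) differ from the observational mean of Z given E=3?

The intervention sets E=3 in all 5 units regardless of X. Recomputing Z per unit gives -8, -32, -17, -11, -5; average -14.6.
E[Z|E=3] averages over only the 2 units with E=3 (X = -1, -2): Z = -8, -5, mean -6.5.
Difference = -14.6 − (-6.5) = -8.1.

-8.1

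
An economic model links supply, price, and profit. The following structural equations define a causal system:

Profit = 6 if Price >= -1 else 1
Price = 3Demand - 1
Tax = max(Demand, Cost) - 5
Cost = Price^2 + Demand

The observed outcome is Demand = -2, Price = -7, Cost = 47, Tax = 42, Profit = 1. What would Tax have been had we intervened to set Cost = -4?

-7

The intervention breaks the incoming arrows to Cost: Cost = Price^2 + Demand no longer applies, and Cost = -4.
Tax = max(Demand, Cost) - 5  [with Demand=-2, Cost=-4]  = -7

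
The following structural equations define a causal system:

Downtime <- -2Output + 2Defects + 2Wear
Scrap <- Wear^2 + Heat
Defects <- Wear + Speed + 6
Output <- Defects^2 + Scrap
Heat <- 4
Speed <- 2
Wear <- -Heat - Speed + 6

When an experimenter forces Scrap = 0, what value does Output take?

64

The intervention breaks the incoming arrows to Scrap: Scrap <- Wear^2 + Heat no longer applies, and Scrap = 0.
Wear = -Heat - Speed + 6  [with Heat=4, Speed=2]  = 0
Defects = Wear + Speed + 6  [with Wear=0, Speed=2]  = 8
Output = Defects^2 + Scrap  [with Defects=8, Scrap=0]  = 64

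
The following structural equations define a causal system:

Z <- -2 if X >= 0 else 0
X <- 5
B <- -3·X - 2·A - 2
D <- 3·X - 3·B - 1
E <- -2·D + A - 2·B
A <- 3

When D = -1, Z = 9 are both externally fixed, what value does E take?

51

Setting D = -1, Z = 9 by intervention discards those variables' equations.
B = -3·X - 2·A - 2  [with X=5, A=3]  = -23
E = -2·D + A - 2·B  [with D=-1, A=3, B=-23]  = 51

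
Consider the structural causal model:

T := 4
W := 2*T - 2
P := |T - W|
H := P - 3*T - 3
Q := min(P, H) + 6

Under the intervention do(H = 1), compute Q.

7

Intervening sets H = 1 and removes its equation (H := P - 3*T - 3).
W = 2*T - 2  [with T=4]  = 6
P = |T - W|  [with T=4, W=6]  = 2
Q = min(P, H) + 6  [with P=2, H=1]  = 7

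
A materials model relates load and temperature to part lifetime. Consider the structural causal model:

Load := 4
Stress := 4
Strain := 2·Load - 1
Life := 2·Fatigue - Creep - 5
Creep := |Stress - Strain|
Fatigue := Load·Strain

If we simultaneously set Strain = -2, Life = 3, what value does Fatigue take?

-8

The joint intervention fixes Strain = -2, Life = 3, removing each variable's own equation.
Fatigue = Load·Strain  [with Load=4, Strain=-2]  = -8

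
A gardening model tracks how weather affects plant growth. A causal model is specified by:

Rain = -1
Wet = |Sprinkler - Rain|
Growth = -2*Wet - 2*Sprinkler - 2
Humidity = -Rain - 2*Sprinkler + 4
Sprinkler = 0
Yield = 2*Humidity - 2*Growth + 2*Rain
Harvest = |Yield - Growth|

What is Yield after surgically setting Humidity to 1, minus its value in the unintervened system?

-8

The intervention breaks the incoming arrows to Humidity: Humidity = -Rain - 2*Sprinkler + 4 no longer applies, and Humidity = 1.
Wet = |Sprinkler - Rain|  [with Sprinkler=0, Rain=-1]  = 1
Growth = -2*Wet - 2*Sprinkler - 2  [with Wet=1, Sprinkler=0]  = -4
Yield = 2*Humidity - 2*Growth + 2*Rain  [with Humidity=1, Growth=-4, Rain=-1]  = 8
Without intervention: Wet = |Sprinkler - Rain|  [with Sprinkler=0, Rain=-1]  = 1; Growth = -2*Wet - 2*Sprinkler - 2  [with Wet=1, Sprinkler=0]  = -4; Humidity = -Rain - 2*Sprinkler + 4  [with Rain=-1, Sprinkler=0]  = 5; Yield = 2*Humidity - 2*Growth + 2*Rain  [with Humidity=5, Growth=-4, Rain=-1]  = 16.
Change = 8 − 16 = -8.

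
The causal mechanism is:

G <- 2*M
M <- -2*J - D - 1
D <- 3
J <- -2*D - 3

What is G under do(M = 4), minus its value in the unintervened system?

-20

The intervention breaks the incoming arrows to M: M <- -2*J - D - 1 no longer applies, and M = 4.
G = 2*M  [with M=4]  = 8
Without intervention: J = -2*D - 3  [with D=3]  = -9; M = -2*J - D - 1  [with J=-9, D=3]  = 14; G = 2*M  [with M=14]  = 28.
Change = 8 − 28 = -20.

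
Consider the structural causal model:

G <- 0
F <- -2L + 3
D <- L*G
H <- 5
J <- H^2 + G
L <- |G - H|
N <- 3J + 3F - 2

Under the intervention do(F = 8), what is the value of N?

The intervention breaks the incoming arrows to F: F <- -2L + 3 no longer applies, and F = 8.
J = H^2 + G  [with H=5, G=0]  = 25
N = 3J + 3F - 2  [with J=25, F=8]  = 97

97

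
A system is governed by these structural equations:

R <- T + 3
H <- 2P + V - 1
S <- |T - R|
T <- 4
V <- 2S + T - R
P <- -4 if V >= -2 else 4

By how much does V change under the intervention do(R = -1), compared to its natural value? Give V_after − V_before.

12

Under do(R=-1), the mechanism R <- T + 3 is discarded; R is fixed at -1.
S = |T - R|  [with T=4, R=-1]  = 5
V = 2S + T - R  [with S=5, T=4, R=-1]  = 15
Without intervention: R = T + 3  [with T=4]  = 7; S = |T - R|  [with T=4, R=7]  = 3; V = 2S + T - R  [with S=3, T=4, R=7]  = 3.
Change = 15 − 3 = 12.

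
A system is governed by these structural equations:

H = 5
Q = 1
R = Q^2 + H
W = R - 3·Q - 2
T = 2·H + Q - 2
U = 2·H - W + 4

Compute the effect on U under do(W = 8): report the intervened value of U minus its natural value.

Under do(W=8), the mechanism W = R - 3·Q - 2 is discarded; W is fixed at 8.
U = 2·H - W + 4  [with H=5, W=8]  = 6
Without intervention: R = Q^2 + H  [with Q=1, H=5]  = 6; W = R - 3·Q - 2  [with R=6, Q=1]  = 1; U = 2·H - W + 4  [with H=5, W=1]  = 13.
Change = 6 − 13 = -7.

-7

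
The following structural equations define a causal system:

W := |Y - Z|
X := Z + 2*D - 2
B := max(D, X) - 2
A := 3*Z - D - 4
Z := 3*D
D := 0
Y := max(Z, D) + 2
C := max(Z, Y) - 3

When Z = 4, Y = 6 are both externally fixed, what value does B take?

0

Under do(Z = 4, Y = 6), each intervened variable's structural equation is replaced by its fixed value.
X = Z + 2*D - 2  [with Z=4, D=0]  = 2
B = max(D, X) - 2  [with D=0, X=2]  = 0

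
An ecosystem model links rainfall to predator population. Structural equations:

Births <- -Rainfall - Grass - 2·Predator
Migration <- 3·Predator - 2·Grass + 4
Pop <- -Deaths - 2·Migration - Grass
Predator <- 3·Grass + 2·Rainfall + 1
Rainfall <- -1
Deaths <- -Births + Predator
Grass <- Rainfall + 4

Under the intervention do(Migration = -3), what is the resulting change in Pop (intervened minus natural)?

Intervening sets Migration = -3 and removes its equation (Migration <- 3·Predator - 2·Grass + 4).
Grass = Rainfall + 4  [with Rainfall=-1]  = 3
Predator = 3·Grass + 2·Rainfall + 1  [with Grass=3, Rainfall=-1]  = 8
Births = -Rainfall - Grass - 2·Predator  [with Rainfall=-1, Grass=3, Predator=8]  = -18
Deaths = -Births + Predator  [with Births=-18, Predator=8]  = 26
Pop = -Deaths - 2·Migration - Grass  [with Deaths=26, Migration=-3, Grass=3]  = -23
Without intervention: Grass = Rainfall + 4  [with Rainfall=-1]  = 3; Predator = 3·Grass + 2·Rainfall + 1  [with Grass=3, Rainfall=-1]  = 8; Births = -Rainfall - Grass - 2·Predator  [with Rainfall=-1, Grass=3, Predator=8]  = -18; Deaths = -Births + Predator  [with Births=-18, Predator=8]  = 26; Migration = 3·Predator - 2·Grass + 4  [with Predator=8, Grass=3]  = 22; Pop = -Deaths - 2·Migration - Grass  [with Deaths=26, Migration=22, Grass=3]  = -73.
Change = -23 − (-73) = 50.

50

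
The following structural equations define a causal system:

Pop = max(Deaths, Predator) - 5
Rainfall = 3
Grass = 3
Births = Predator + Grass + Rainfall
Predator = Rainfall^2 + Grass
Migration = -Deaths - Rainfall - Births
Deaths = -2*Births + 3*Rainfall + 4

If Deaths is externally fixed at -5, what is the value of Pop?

7

Under do(Deaths=-5), the mechanism Deaths = -2*Births + 3*Rainfall + 4 is discarded; Deaths is fixed at -5.
Predator = Rainfall^2 + Grass  [with Rainfall=3, Grass=3]  = 12
Pop = max(Deaths, Predator) - 5  [with Deaths=-5, Predator=12]  = 7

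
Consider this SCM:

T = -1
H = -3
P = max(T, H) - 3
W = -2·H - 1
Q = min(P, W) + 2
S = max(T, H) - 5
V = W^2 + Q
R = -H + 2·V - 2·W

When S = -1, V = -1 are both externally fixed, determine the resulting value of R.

-9

The joint intervention fixes S = -1, V = -1, removing each variable's own equation.
W = -2·H - 1  [with H=-3]  = 5
R = -H + 2·V - 2·W  [with H=-3, V=-1, W=5]  = -9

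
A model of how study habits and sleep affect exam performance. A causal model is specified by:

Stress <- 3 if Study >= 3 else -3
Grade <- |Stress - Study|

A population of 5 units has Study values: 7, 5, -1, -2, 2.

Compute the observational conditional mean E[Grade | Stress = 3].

3

Observing Stress=3 restricts to units where Stress's equation naturally yields 3: Study ∈ {7, 5}. In that subpopulation Grade = 4, 2, mean 3.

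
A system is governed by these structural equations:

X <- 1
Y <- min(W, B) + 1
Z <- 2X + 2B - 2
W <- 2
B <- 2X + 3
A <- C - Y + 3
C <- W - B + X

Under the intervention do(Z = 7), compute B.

do(Z=7) replaces the equation Z <- 2X + 2B - 2 with the constant Z = 7.
B is not downstream of the intervention, so its value is determined by the original equations.
B = 2X + 3  [with X=1]  = 5

5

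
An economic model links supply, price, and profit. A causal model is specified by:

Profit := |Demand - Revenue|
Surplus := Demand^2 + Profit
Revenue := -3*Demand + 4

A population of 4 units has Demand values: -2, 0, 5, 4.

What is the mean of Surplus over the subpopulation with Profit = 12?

E[Surplus|Profit=12] averages over only the 2 units with Profit=12 (Demand = -2, 4): Surplus = 16, 28, mean 22.

22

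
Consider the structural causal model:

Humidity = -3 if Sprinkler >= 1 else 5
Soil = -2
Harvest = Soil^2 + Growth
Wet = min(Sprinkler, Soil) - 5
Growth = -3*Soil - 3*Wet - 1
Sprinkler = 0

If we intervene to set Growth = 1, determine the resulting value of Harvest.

5

Under do(Growth=1), the mechanism Growth = -3*Soil - 3*Wet - 1 is discarded; Growth is fixed at 1.
Harvest = Soil^2 + Growth  [with Soil=-2, Growth=1]  = 5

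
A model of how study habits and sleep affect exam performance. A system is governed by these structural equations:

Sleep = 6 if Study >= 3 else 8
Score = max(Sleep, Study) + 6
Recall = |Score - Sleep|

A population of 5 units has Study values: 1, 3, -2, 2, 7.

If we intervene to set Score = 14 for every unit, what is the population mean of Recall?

6.8

Every unit gets Score=14 under the intervention. Recall values become 6, 8, 6, 6, 8; E[Recall|do(Score=14)] = 6.8.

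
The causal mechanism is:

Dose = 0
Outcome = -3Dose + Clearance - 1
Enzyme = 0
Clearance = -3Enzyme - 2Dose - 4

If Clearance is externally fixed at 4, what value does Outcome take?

The intervention breaks the incoming arrows to Clearance: Clearance = -3Enzyme - 2Dose - 4 no longer applies, and Clearance = 4.
Outcome = -3Dose + Clearance - 1  [with Dose=0, Clearance=4]  = 3

3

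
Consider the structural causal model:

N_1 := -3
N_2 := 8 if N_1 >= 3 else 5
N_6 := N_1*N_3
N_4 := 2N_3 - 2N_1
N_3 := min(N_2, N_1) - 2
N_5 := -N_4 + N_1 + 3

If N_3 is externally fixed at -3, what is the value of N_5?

0

do(N_3=-3) replaces the equation N_3 := min(N_2, N_1) - 2 with the constant N_3 = -3.
N_4 = 2N_3 - 2N_1  [with N_3=-3, N_1=-3]  = 0
N_5 = -N_4 + N_1 + 3  [with N_4=0, N_1=-3]  = 0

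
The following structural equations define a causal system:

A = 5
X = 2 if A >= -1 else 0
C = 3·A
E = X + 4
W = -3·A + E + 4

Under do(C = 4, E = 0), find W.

-11

Setting C = 4, E = 0 by intervention discards those variables' equations.
W = -3·A + E + 4  [with A=5, E=0]  = -11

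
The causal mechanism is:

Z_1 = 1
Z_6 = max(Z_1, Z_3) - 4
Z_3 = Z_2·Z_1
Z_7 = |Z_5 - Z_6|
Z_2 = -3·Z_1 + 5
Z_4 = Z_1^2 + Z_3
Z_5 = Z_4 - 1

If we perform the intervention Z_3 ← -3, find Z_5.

do(Z_3=-3) replaces the equation Z_3 = Z_2·Z_1 with the constant Z_3 = -3.
Z_4 = Z_1^2 + Z_3  [with Z_1=1, Z_3=-3]  = -2
Z_5 = Z_4 - 1  [with Z_4=-2]  = -3

-3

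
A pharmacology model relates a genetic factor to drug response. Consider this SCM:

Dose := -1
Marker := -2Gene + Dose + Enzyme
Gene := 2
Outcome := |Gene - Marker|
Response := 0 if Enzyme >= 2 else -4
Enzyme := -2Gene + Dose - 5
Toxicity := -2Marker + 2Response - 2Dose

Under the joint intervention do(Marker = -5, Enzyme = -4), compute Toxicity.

4

The joint intervention fixes Marker = -5, Enzyme = -4, removing each variable's own equation.
Response = 0 if Enzyme >= 2 else -4  [with Enzyme=-4]  = -4
Toxicity = -2Marker + 2Response - 2Dose  [with Marker=-5, Response=-4, Dose=-1]  = 4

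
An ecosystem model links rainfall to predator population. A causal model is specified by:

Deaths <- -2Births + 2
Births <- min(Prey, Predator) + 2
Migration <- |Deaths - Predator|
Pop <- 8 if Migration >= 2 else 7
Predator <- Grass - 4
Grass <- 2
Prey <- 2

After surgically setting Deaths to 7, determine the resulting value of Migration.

The intervention breaks the incoming arrows to Deaths: Deaths <- -2Births + 2 no longer applies, and Deaths = 7.
Predator = Grass - 4  [with Grass=2]  = -2
Migration = |Deaths - Predator|  [with Deaths=7, Predator=-2]  = 9

9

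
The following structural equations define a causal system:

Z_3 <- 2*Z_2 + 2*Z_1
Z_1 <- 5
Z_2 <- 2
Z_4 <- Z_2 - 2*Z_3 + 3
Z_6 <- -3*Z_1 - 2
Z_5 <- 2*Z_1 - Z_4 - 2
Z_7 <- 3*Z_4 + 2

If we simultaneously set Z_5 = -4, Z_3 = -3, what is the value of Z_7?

The joint intervention fixes Z_5 = -4, Z_3 = -3, removing each variable's own equation.
Z_4 = Z_2 - 2*Z_3 + 3  [with Z_2=2, Z_3=-3]  = 11
Z_7 = 3*Z_4 + 2  [with Z_4=11]  = 35

35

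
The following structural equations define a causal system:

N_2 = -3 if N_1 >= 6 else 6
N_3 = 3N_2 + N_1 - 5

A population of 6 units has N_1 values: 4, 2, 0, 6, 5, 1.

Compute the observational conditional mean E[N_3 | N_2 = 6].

Conditioning on N_2=6 selects the 5 unit(s) with N_1 ∈ {4, 2, 0, 5, 1}. Their N_3 values: 17, 15, 13, 18, 14. Mean = 15.4.

15.4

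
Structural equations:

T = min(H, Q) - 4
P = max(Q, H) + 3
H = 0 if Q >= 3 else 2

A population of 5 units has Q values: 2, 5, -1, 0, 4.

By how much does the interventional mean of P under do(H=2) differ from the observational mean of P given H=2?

1

Under do(H=2), H's equation is replaced by H=2 for every unit. Per-unit P: 5, 8, 5, 5, 7. Mean = 6.
Conditioning on H=2 selects the 3 unit(s) with Q ∈ {2, -1, 0}. Their P values: 5, 5, 5. Mean = 5.
Difference = 6 − 5 = 1.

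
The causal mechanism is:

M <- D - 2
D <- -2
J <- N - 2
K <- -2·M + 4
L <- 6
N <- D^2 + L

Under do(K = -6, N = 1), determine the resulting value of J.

-1

Under do(K = -6, N = 1), each intervened variable's structural equation is replaced by its fixed value.
J = N - 2  [with N=1]  = -1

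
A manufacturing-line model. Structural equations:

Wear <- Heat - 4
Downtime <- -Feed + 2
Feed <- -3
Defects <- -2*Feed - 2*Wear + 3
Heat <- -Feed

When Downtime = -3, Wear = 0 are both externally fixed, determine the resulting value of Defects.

9

Under do(Downtime = -3, Wear = 0), each intervened variable's structural equation is replaced by its fixed value.
Defects = -2*Feed - 2*Wear + 3  [with Feed=-3, Wear=0]  = 9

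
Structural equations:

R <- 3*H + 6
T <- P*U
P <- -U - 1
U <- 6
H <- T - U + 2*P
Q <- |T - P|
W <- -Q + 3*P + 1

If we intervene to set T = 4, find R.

-42

do(T=4) replaces the equation T <- P*U with the constant T = 4.
P = -U - 1  [with U=6]  = -7
H = T - U + 2*P  [with T=4, U=6, P=-7]  = -16
R = 3*H + 6  [with H=-16]  = -42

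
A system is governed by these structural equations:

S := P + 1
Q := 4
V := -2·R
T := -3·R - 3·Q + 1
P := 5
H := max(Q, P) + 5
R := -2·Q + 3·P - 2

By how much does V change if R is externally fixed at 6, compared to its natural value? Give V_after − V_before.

Under do(R=6), the mechanism R := -2·Q + 3·P - 2 is discarded; R is fixed at 6.
V = -2·R  [with R=6]  = -12
Without intervention: R = -2·Q + 3·P - 2  [with Q=4, P=5]  = 5; V = -2·R  [with R=5]  = -10.
Change = -12 − (-10) = -2.

-2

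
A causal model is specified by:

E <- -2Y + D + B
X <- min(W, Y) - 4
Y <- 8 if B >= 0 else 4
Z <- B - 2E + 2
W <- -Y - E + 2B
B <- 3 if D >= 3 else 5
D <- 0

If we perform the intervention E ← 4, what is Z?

Under do(E=4), the mechanism E <- -2Y + D + B is discarded; E is fixed at 4.
B = 3 if D >= 3 else 5  [with D=0]  = 5
Z = B - 2E + 2  [with B=5, E=4]  = -1

-1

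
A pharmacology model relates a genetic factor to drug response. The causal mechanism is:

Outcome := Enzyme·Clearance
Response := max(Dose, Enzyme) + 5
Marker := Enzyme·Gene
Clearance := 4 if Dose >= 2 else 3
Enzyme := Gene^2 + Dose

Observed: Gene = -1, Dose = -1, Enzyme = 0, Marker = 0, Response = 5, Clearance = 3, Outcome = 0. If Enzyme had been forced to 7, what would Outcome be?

21

The intervention breaks the incoming arrows to Enzyme: Enzyme := Gene^2 + Dose no longer applies, and Enzyme = 7.
Clearance = 4 if Dose >= 2 else 3  [with Dose=-1]  = 3
Outcome = Enzyme·Clearance  [with Enzyme=7, Clearance=3]  = 21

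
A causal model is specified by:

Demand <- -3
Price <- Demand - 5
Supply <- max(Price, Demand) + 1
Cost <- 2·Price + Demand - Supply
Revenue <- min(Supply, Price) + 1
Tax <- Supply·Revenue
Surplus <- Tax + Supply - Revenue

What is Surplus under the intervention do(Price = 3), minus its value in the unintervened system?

-3

Under do(Price=3), the mechanism Price <- Demand - 5 is discarded; Price is fixed at 3.
Supply = max(Price, Demand) + 1  [with Price=3, Demand=-3]  = 4
Revenue = min(Supply, Price) + 1  [with Supply=4, Price=3]  = 4
Tax = Supply·Revenue  [with Supply=4, Revenue=4]  = 16
Surplus = Tax + Supply - Revenue  [with Tax=16, Supply=4, Revenue=4]  = 16
Without intervention: Price = Demand - 5  [with Demand=-3]  = -8; Supply = max(Price, Demand) + 1  [with Price=-8, Demand=-3]  = -2; Revenue = min(Supply, Price) + 1  [with Supply=-2, Price=-8]  = -7; Tax = Supply·Revenue  [with Supply=-2, Revenue=-7]  = 14; Surplus = Tax + Supply - Revenue  [with Tax=14, Supply=-2, Revenue=-7]  = 19.
Change = 16 − 19 = -3.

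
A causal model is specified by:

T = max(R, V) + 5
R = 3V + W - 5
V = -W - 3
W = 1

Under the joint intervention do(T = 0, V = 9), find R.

23

Setting T = 0, V = 9 by intervention discards those variables' equations.
R = 3V + W - 5  [with V=9, W=1]  = 23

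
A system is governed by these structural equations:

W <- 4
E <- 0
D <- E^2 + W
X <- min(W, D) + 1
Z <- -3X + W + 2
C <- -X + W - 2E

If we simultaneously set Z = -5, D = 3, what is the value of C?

The joint intervention fixes Z = -5, D = 3, removing each variable's own equation.
X = min(W, D) + 1  [with W=4, D=3]  = 4
C = -X + W - 2E  [with X=4, W=4, E=0]  = 0

0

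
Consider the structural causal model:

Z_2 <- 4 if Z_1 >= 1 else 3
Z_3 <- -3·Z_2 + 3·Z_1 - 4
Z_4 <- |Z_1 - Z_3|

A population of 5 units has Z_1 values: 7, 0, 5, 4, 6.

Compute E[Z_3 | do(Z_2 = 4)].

Every unit gets Z_2=4 under the intervention. Z_3 values become 5, -16, -1, -4, 2; E[Z_3|do(Z_2=4)] = -2.8.

-2.8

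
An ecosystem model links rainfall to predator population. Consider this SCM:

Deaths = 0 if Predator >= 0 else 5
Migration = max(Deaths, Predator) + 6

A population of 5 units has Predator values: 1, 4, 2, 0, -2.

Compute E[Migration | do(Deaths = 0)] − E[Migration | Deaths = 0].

Under do(Deaths=0), Deaths's equation is replaced by Deaths=0 for every unit. Per-unit Migration: 7, 10, 8, 6, 6. Mean = 7.4.
Conditioning on Deaths=0 selects the 4 unit(s) with Predator ∈ {1, 4, 2, 0}. Their Migration values: 7, 10, 8, 6. Mean = 7.75.
Difference = 7.4 − 7.75 = -0.35.

-0.35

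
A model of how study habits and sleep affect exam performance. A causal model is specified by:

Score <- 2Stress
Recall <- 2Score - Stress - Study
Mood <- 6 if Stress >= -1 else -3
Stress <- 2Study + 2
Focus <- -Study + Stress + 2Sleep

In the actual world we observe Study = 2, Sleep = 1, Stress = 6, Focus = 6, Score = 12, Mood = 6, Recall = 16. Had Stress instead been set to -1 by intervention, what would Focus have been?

-1

The intervention breaks the incoming arrows to Stress: Stress <- 2Study + 2 no longer applies, and Stress = -1.
Focus = -Study + Stress + 2Sleep  [with Study=2, Stress=-1, Sleep=1]  = -1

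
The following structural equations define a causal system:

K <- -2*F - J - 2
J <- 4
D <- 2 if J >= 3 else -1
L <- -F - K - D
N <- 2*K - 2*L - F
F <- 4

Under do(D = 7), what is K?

-14

Under do(D=7), the mechanism D <- 2 if J >= 3 else -1 is discarded; D is fixed at 7.
Since K is not a descendant of the intervened variable, it is unaffected.
K = -2*F - J - 2  [with F=4, J=4]  = -14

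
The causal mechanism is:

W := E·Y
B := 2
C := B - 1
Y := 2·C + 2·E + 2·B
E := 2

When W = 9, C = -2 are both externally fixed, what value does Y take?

4

Under do(W = 9, C = -2), each intervened variable's structural equation is replaced by its fixed value.
Y = 2·C + 2·E + 2·B  [with C=-2, E=2, B=2]  = 4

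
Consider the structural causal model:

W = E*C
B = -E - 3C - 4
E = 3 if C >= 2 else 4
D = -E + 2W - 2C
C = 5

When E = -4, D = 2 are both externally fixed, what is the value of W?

-20

The joint intervention fixes E = -4, D = 2, removing each variable's own equation.
W = E*C  [with E=-4, C=5]  = -20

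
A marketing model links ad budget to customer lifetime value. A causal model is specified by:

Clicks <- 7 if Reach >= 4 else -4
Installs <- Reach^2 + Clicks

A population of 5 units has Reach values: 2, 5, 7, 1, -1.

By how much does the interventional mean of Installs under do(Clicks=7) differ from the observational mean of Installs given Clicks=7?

do(Clicks=7) breaks Clicks's dependence on Reach. With Clicks=7 fixed, Installs across the units is 11, 32, 56, 8, 8, mean 23.
Conditioning on Clicks=7 selects the 2 unit(s) with Reach ∈ {5, 7}. Their Installs values: 32, 56. Mean = 44.
Difference = 23 − 44 = -21.

-21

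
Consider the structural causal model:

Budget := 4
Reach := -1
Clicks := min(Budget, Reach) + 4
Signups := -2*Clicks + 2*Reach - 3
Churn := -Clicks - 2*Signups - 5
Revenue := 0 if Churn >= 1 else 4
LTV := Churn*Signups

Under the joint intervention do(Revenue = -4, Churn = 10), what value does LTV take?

Setting Revenue = -4, Churn = 10 by intervention discards those variables' equations.
Clicks = min(Budget, Reach) + 4  [with Budget=4, Reach=-1]  = 3
Signups = -2*Clicks + 2*Reach - 3  [with Clicks=3, Reach=-1]  = -11
LTV = Churn*Signups  [with Churn=10, Signups=-11]  = -110

-110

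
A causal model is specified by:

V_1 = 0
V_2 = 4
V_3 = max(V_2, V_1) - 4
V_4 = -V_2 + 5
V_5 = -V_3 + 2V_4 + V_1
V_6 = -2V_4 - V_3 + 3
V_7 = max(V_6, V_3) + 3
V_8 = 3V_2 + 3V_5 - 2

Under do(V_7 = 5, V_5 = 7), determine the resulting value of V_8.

31

Under do(V_7 = 5, V_5 = 7), each intervened variable's structural equation is replaced by its fixed value.
V_8 = 3V_2 + 3V_5 - 2  [with V_2=4, V_5=7]  = 31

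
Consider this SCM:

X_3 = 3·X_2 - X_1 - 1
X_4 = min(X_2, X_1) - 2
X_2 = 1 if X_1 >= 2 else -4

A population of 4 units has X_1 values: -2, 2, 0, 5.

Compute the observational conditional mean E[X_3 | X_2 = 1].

E[X_3|X_2=1] averages over only the 2 units with X_2=1 (X_1 = 2, 5): X_3 = 0, -3, mean -1.5.

-1.5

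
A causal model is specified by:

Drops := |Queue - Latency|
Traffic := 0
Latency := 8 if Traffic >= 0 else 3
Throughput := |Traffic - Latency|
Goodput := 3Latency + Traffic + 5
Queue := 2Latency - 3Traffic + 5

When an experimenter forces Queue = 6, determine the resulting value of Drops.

The intervention breaks the incoming arrows to Queue: Queue := 2Latency - 3Traffic + 5 no longer applies, and Queue = 6.
Latency = 8 if Traffic >= 0 else 3  [with Traffic=0]  = 8
Drops = |Queue - Latency|  [with Queue=6, Latency=8]  = 2

2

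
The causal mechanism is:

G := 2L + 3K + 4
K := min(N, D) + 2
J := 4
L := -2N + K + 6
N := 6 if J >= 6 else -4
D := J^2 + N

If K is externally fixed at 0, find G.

Under do(K=0), the mechanism K := min(N, D) + 2 is discarded; K is fixed at 0.
N = 6 if J >= 6 else -4  [with J=4]  = -4
L = -2N + K + 6  [with N=-4, K=0]  = 14
G = 2L + 3K + 4  [with L=14, K=0]  = 32

32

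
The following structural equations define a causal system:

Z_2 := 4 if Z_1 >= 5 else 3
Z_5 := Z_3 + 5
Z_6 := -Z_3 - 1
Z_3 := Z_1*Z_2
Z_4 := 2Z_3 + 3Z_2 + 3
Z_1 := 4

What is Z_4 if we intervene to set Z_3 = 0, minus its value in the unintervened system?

-24

The intervention breaks the incoming arrows to Z_3: Z_3 := Z_1*Z_2 no longer applies, and Z_3 = 0.
Z_2 = 4 if Z_1 >= 5 else 3  [with Z_1=4]  = 3
Z_4 = 2Z_3 + 3Z_2 + 3  [with Z_3=0, Z_2=3]  = 12
Without intervention: Z_2 = 4 if Z_1 >= 5 else 3  [with Z_1=4]  = 3; Z_3 = Z_1*Z_2  [with Z_1=4, Z_2=3]  = 12; Z_4 = 2Z_3 + 3Z_2 + 3  [with Z_3=12, Z_2=3]  = 36.
Change = 12 − 36 = -24.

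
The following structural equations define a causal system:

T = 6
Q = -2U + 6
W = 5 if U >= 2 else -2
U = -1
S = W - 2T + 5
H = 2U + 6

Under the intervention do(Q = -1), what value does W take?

do(Q=-1) replaces the equation Q = -2U + 6 with the constant Q = -1.
W is not downstream of the intervention, so its value is determined by the original equations.
W = 5 if U >= 2 else -2  [with U=-1]  = -2

-2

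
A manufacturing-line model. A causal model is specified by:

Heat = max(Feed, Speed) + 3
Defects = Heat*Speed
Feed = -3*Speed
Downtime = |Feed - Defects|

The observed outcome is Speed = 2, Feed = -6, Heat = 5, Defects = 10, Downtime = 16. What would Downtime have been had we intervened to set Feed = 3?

do(Feed=3) replaces the equation Feed = -3*Speed with the constant Feed = 3.
Heat = max(Feed, Speed) + 3  [with Feed=3, Speed=2]  = 6
Defects = Heat*Speed  [with Heat=6, Speed=2]  = 12
Downtime = |Feed - Defects|  [with Feed=3, Defects=12]  = 9

9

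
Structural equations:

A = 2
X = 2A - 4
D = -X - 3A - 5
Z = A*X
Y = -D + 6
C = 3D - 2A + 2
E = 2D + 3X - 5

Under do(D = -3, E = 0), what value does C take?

-11

Under do(D = -3, E = 0), each intervened variable's structural equation is replaced by its fixed value.
C = 3D - 2A + 2  [with D=-3, A=2]  = -11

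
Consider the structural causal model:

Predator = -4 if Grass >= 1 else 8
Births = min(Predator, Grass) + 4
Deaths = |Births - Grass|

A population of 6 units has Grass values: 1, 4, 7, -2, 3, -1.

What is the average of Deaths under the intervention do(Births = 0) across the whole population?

The intervention sets Births=0 in all 6 units regardless of Grass. Recomputing Deaths per unit gives 1, 4, 7, 2, 3, 1; average 3.

3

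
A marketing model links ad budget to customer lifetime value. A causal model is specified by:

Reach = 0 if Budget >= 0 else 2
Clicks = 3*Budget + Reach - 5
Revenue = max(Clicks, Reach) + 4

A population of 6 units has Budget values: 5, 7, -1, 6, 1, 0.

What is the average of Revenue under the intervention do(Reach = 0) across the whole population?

10.5

do(Reach=0) breaks Reach's dependence on Budget. With Reach=0 fixed, Revenue across the units is 14, 20, 4, 17, 4, 4, mean 10.5.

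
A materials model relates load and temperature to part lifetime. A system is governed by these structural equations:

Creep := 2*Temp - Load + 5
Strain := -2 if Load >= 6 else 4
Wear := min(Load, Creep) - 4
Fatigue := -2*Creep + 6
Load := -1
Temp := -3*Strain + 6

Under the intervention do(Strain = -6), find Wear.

-5

do(Strain=-6) replaces the equation Strain := -2 if Load >= 6 else 4 with the constant Strain = -6.
Temp = -3*Strain + 6  [with Strain=-6]  = 24
Creep = 2*Temp - Load + 5  [with Temp=24, Load=-1]  = 54
Wear = min(Load, Creep) - 4  [with Load=-1, Creep=54]  = -5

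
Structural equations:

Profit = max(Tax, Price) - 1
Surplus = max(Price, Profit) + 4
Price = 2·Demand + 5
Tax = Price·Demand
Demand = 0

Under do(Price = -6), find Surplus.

do(Price=-6) replaces the equation Price = 2·Demand + 5 with the constant Price = -6.
Tax = Price·Demand  [with Price=-6, Demand=0]  = 0
Profit = max(Tax, Price) - 1  [with Tax=0, Price=-6]  = -1
Surplus = max(Price, Profit) + 4  [with Price=-6, Profit=-1]  = 3

3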